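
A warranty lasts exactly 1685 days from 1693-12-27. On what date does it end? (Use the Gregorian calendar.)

+365 (one year) → Dec 27, 1694 (1320 left).
+365 (one year) → Dec 27, 1695 (955 left).
+366 (one year; includes Feb 29, 1696) → Dec 27, 1696 (589 left).
+365 (one year) → Dec 27, 1697 (224 left).
Dec has 31 days: +5 → Jan 1, 1698 (219 left).
Jan has 31 days: +31 → Feb 1, 1698 (188 left).
Feb has 28 days: +28 → Mar 1, 1698 (160 left).
Mar has 31 days: +31 → Apr 1, 1698 (129 left).
Apr has 30 days: +30 → May 1, 1698 (99 left).
May has 31 days: +31 → Jun 1, 1698 (68 left).
Jun has 30 days: +30 → Jul 1, 1698 (38 left).
Jul has 31 days: +31 → Aug 1, 1698 (7 left).
+7 → Aug 8, 1698.

August 8, 1698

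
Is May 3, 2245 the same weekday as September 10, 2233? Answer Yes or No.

No

From Sep 10, 2233 to May 3, 2245 is 4253 days.
4253 mod 7 = 4, so they are different weekdays.
(Sep 10, 2233 is a Tuesday; May 3, 2245 is a Saturday.)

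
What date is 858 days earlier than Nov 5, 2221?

−365 (one year) → Nov 5, 2220 (493 left).
−366 (one year; includes Feb 29, 2220) → Nov 5, 2219 (127 left).
−5 → Oct 31, 2219 (end of Oct, 31 days; 122 left).
−31 → Sep 30, 2219 (end of Sep, 30 days; 91 left).
−30 → Aug 31, 2219 (end of Aug, 31 days; 61 left).
−31 → Jul 31, 2219 (end of Jul, 31 days; 30 left).
−30 → Jul 1, 2219.

July 1, 2219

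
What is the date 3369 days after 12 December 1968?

March 4, 1978

+365 (one year) → Dec 12, 1969 (3004 left).
+365 (one year) → Dec 12, 1970 (2639 left).
+365 (one year) → Dec 12, 1971 (2274 left).
+366 (one year; includes Feb 29, 1972) → Dec 12, 1972 (1908 left).
+365 (one year) → Dec 12, 1973 (1543 left).
+365 (one year) → Dec 12, 1974 (1178 left).
+365 (one year) → Dec 12, 1975 (813 left).
+366 (one year; includes Feb 29, 1976) → Dec 12, 1976 (447 left).
+365 (one year) → Dec 12, 1977 (82 left).
Dec has 31 days: +20 → Jan 1, 1978 (62 left).
Jan has 31 days: +31 → Feb 1, 1978 (31 left).
Feb has 28 days: +28 → Mar 1, 1978 (3 left).
+3 → Mar 4, 1978.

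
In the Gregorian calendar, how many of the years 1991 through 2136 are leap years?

Multiples of 4 in [1991,2136]: 37.
Of those, multiples of 100: 2 (not leap unless ÷400).
Multiples of 400: 1.
Leap years = 37 − 2 + 1 = 36.

36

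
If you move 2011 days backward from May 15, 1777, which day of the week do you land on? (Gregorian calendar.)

Tuesday

May 15, 1777 is a Thursday.
2011 mod 7 = 2, so 2011 days before a Thursday is Thursday − 2 = Tuesday.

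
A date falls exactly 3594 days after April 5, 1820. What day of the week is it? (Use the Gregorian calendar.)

First find the weekday of Apr 5, 1820. Doomsday rule: the anchor day for the 1800s is Friday. For year 20: 20÷12 = 1 r 8, and 8÷4 = 2, so 1+8+2 = 11.
Friday + 11 ≡ Tuesday — that's 1820's doomsday.
In April the doomsday date is Apr 4.
Apr 5 is 1 day after Apr 4; 1 mod 7 = 1, so Tuesday + 1 = Wednesday.
3594 mod 7 = 3, so 3594 days after a Wednesday is Wednesday + 3 = Saturday.

Saturday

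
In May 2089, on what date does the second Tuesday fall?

May 10, 2089

May 1, 2089 is a Sunday.
The first Tuesday is therefore May 3 (2 days later).
The second Tuesday is 3 + 1×7 = May 10.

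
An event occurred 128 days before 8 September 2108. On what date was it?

−8 → Aug 31, 2108 (end of Aug, 31 days; 120 left).
−31 → Jul 31, 2108 (end of Jul, 31 days; 89 left).
−31 → Jun 30, 2108 (end of Jun, 30 days; 58 left).
−30 → May 31, 2108 (end of May, 31 days; 28 left).
−28 → May 3, 2108.

May 3, 2108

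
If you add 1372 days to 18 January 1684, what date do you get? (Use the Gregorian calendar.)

October 21, 1687

+366 (one year; includes Feb 29, 1684) → Jan 18, 1685 (1006 left).
+365 (one year) → Jan 18, 1686 (641 left).
+365 (one year) → Jan 18, 1687 (276 left).
Jan has 31 days: +14 → Feb 1, 1687 (262 left).
Feb has 28 days: +28 → Mar 1, 1687 (234 left).
Mar has 31 days: +31 → Apr 1, 1687 (203 left).
Apr has 30 days: +30 → May 1, 1687 (173 left).
May has 31 days: +31 → Jun 1, 1687 (142 left).
Jun has 30 days: +30 → Jul 1, 1687 (112 left).
Jul has 31 days: +31 → Aug 1, 1687 (81 left).
Aug has 31 days: +31 → Sep 1, 1687 (50 left).
Sep has 30 days: +30 → Oct 1, 1687 (20 left).
+20 → Oct 21, 1687.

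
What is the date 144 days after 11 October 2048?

Oct has 31 days: +21 → Nov 1, 2048 (123 left).
Nov has 30 days: +30 → Dec 1, 2048 (93 left).
Dec has 31 days: +31 → Jan 1, 2049 (62 left).
Jan has 31 days: +31 → Feb 1, 2049 (31 left).
Feb has 28 days: +28 → Mar 1, 2049 (3 left).
+3 → Mar 4, 2049.

March 4, 2049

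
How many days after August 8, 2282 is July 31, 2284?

723

Aug 8, 2282 → Aug 8, 2283: 365 days.
Aug 8, 2283 → Sep 8, 2283: 31 days (August has 31).
Sep 8, 2283 → Oct 8, 2283: 30 days (September has 30).
Oct 8, 2283 → Nov 8, 2283: 31 days (October has 31).
Nov 8, 2283 → Dec 8, 2283: 30 days (November has 30).
Dec 8, 2283 → Jan 8, 2284: 31 days (December has 31).
Jan 8, 2284 → Feb 8, 2284: 31 days (January has 31).
Feb 8, 2284 → Mar 8, 2284: 29 days (February has 29).
Mar 8, 2284 → Apr 8, 2284: 31 days (March has 31).
Apr 8, 2284 → May 8, 2284: 30 days (April has 30).
May 8, 2284 → Jun 8, 2284: 31 days (May has 31).
Jun 8, 2284 → Jul 8, 2284: 30 days (June has 30).
Jul 8, 2284 → Jul 31, 2284: 23 days.
Total: 723 days.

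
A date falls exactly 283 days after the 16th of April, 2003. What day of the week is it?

Saturday

Apr 16, 2003 is a Wednesday.
283 mod 7 = 3, so 283 days after a Wednesday is Wednesday + 3 = Saturday.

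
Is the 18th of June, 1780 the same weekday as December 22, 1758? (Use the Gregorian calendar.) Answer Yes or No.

From Dec 22, 1758 to Jun 18, 1780 is 7849 days.
7849 mod 7 = 2, so they are different weekdays.
(Dec 22, 1758 is a Friday; Jun 18, 1780 is a Sunday.)

No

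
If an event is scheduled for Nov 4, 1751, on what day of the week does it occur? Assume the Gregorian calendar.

Thursday

Doomsday rule: the anchor day for the 1700s is Sunday. For year 51: 51÷12 = 4 r 3, and 3÷4 = 0, so 4+3+0 = 7.
Sunday + 7 ≡ Sunday — that's 1751's doomsday.
In November the doomsday date is Nov 7.
Nov 4 is 3 days before Nov 7; 3 mod 7 = 3, so Sunday − 3 = Thursday.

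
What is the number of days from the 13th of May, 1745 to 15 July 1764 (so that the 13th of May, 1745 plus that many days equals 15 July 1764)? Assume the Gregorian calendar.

7003

May 13, 1745 → May 13, 1746: 365 days.
May 13, 1746 → May 13, 1747: 365 days.
May 13, 1747 → May 13, 1748: 366 days (Feb 29, 1748 is in that span).
May 13, 1748 → May 13, 1749: 365 days.
May 13, 1749 → May 13, 1750: 365 days.
May 13, 1750 → May 13, 1751: 365 days.
May 13, 1751 → May 13, 1752: 366 days (Feb 29, 1752 is in that span).
May 13, 1752 → May 13, 1753: 365 days.
May 13, 1753 → May 13, 1754: 365 days.
May 13, 1754 → May 13, 1755: 365 days.
May 13, 1755 → May 13, 1756: 366 days (Feb 29, 1756 is in that span).
May 13, 1756 → May 13, 1757: 365 days.
May 13, 1757 → May 13, 1758: 365 days.
May 13, 1758 → May 13, 1759: 365 days.
May 13, 1759 → May 13, 1760: 366 days (Feb 29, 1760 is in that span).
May 13, 1760 → May 13, 1761: 365 days.
May 13, 1761 → May 13, 1762: 365 days.
May 13, 1762 → May 13, 1763: 365 days.
May 13, 1763 → May 13, 1764: 366 days (Feb 29, 1764 is in that span).
May 13, 1764 → Jun 13, 1764: 31 days (May has 31).
Jun 13, 1764 → Jul 13, 1764: 30 days (June has 30).
Jul 13, 1764 → Jul 15, 1764: 2 days.
Total: 7003 days.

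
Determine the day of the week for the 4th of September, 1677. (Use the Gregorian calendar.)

Doomsday rule: the anchor day for the 1600s is Tuesday. For year 77: 77÷12 = 6 r 5, and 5÷4 = 1, so 6+5+1 = 12.
Tuesday + 12 ≡ Sunday — that's 1677's doomsday.
In September the doomsday date is Sep 5.
Sep 4 is 1 day before Sep 5; 1 mod 7 = 1, so Sunday − 1 = Saturday.

Saturday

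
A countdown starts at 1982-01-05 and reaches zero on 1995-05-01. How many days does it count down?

Jan 5, 1982 → Jan 5, 1983: 365 days.
Jan 5, 1983 → Jan 5, 1984: 365 days.
Jan 5, 1984 → Jan 5, 1985: 366 days (Feb 29, 1984 is in that span).
Jan 5, 1985 → Jan 5, 1986: 365 days.
Jan 5, 1986 → Jan 5, 1987: 365 days.
Jan 5, 1987 → Jan 5, 1988: 365 days.
Jan 5, 1988 → Jan 5, 1989: 366 days (Feb 29, 1988 is in that span).
Jan 5, 1989 → Jan 5, 1990: 365 days.
Jan 5, 1990 → Jan 5, 1991: 365 days.
Jan 5, 1991 → Jan 5, 1992: 365 days.
Jan 5, 1992 → Jan 5, 1993: 366 days (Feb 29, 1992 is in that span).
Jan 5, 1993 → Jan 5, 1994: 365 days.
Jan 5, 1994 → Jan 5, 1995: 365 days.
Jan 5, 1995 → Feb 5, 1995: 31 days (January has 31).
Feb 5, 1995 → Mar 5, 1995: 28 days (February has 28).
Mar 5, 1995 → Apr 5, 1995: 31 days (March has 31).
Apr 5, 1995 → May 1, 1995: 26 days.
Total: 4864 days.

4864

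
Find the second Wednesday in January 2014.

January 8, 2014

January 1, 2014 is a Wednesday.
The first Wednesday is therefore January 1 (same day).
The second Wednesday is 1 + 1×7 = January 8.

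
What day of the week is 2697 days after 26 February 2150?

Saturday

Feb 26, 2150 is a Thursday.
2697 mod 7 = 2, so 2697 days after a Thursday is Thursday + 2 = Saturday.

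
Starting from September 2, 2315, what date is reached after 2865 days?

+366 (one year; includes Feb 29, 2316) → Sep 2, 2316 (2499 left).
+365 (one year) → Sep 2, 2317 (2134 left).
+365 (one year) → Sep 2, 2318 (1769 left).
+365 (one year) → Sep 2, 2319 (1404 left).
+366 (one year; includes Feb 29, 2320) → Sep 2, 2320 (1038 left).
+365 (one year) → Sep 2, 2321 (673 left).
+365 (one year) → Sep 2, 2322 (308 left).
Sep has 30 days: +29 → Oct 1, 2322 (279 left).
Oct has 31 days: +31 → Nov 1, 2322 (248 left).
Nov has 30 days: +30 → Dec 1, 2322 (218 left).
Dec has 31 days: +31 → Jan 1, 2323 (187 left).
Jan has 31 days: +31 → Feb 1, 2323 (156 left).
Feb has 28 days: +28 → Mar 1, 2323 (128 left).
Mar has 31 days: +31 → Apr 1, 2323 (97 left).
Apr has 30 days: +30 → May 1, 2323 (67 left).
May has 31 days: +31 → Jun 1, 2323 (36 left).
Jun has 30 days: +30 → Jul 1, 2323 (6 left).
+6 → Jul 7, 2323.

July 7, 2323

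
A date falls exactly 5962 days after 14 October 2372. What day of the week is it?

Thursday

First find the weekday of Oct 14, 2372. Doomsday rule: the anchor day for the 2300s is Wednesday. For year 72: 72÷12 = 6 r 0, and 0÷4 = 0, so 6+0+0 = 6.
Wednesday + 6 ≡ Tuesday — that's 2372's doomsday.
In October the doomsday date is Oct 10.
Oct 14 is 4 days after Oct 10; 4 mod 7 = 4, so Tuesday + 4 = Saturday.
5962 mod 7 = 5, so 5962 days after a Saturday is Saturday + 5 = Thursday.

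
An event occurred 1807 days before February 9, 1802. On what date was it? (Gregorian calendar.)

February 27, 1797

−365 (one year) → Feb 9, 1801 (1442 left).
−365 (one year) → Feb 9, 1800 (1077 left).
−365 (one year) → Feb 9, 1799 (712 left).
−365 (one year) → Feb 9, 1798 (347 left).
−9 → Jan 31, 1798 (end of Jan, 31 days; 338 left).
−31 → Dec 31, 1797 (end of Dec, 31 days; 307 left).
−31 → Nov 30, 1797 (end of Nov, 30 days; 276 left).
−30 → Oct 31, 1797 (end of Oct, 31 days; 246 left).
−31 → Sep 30, 1797 (end of Sep, 30 days; 215 left).
−30 → Aug 31, 1797 (end of Aug, 31 days; 185 left).
−31 → Jul 31, 1797 (end of Jul, 31 days; 154 left).
−31 → Jun 30, 1797 (end of Jun, 30 days; 123 left).
−30 → May 31, 1797 (end of May, 31 days; 93 left).
−31 → Apr 30, 1797 (end of Apr, 30 days; 62 left).
−30 → Mar 31, 1797 (end of Mar, 31 days; 32 left).
−31 → Feb 28, 1797 (end of Feb, 28 days; 1 left).
−1 → Feb 27, 1797.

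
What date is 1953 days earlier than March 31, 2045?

November 25, 2039

−365 (one year) → Mar 31, 2044 (1588 left).
−366 (one year; includes Feb 29, 2044) → Mar 31, 2043 (1222 left).
−365 (one year) → Mar 31, 2042 (857 left).
−365 (one year) → Mar 31, 2041 (492 left).
−365 (one year) → Mar 31, 2040 (127 left).
−31 → Feb 29, 2040 (end of Feb, 29 days; 96 left).
−29 → Jan 31, 2040 (end of Jan, 31 days; 67 left).
−31 → Dec 31, 2039 (end of Dec, 31 days; 36 left).
−31 → Nov 30, 2039 (end of Nov, 30 days; 5 left).
−5 → Nov 25, 2039.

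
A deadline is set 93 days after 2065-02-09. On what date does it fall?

Feb has 28 days: +20 → Mar 1, 2065 (73 left).
Mar has 31 days: +31 → Apr 1, 2065 (42 left).
Apr has 30 days: +30 → May 1, 2065 (12 left).
+12 → May 13, 2065.

May 13, 2065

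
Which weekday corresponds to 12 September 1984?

Wednesday

Doomsday rule: the anchor day for the 1900s is Wednesday. For year 84: 84÷12 = 7 r 0, and 0÷4 = 0, so 7+0+0 = 7.
Wednesday + 7 ≡ Wednesday — that's 1984's doomsday.
In September the doomsday date is Sep 5.
Sep 12 is 7 days after Sep 5; 7 mod 7 = 0, so Wednesday + 0 = Wednesday.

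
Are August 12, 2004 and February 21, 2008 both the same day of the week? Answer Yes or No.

From Aug 12, 2004 to Feb 21, 2008 is 1288 days.
1288 mod 7 = 0, so they are the same weekday.
(Aug 12, 2004 is a Thursday; Feb 21, 2008 is a Thursday.)

Yes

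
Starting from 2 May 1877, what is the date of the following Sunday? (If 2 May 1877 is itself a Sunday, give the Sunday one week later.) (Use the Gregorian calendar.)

May 6, 1877

May 2, 1877 is a Wednesday.
From Wednesday to the next Sunday is 4 days.
May 2, 1877 + 4 = May 6, 1877.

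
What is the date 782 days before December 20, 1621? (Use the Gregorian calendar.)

−365 (one year) → Dec 20, 1620 (417 left).
−366 (one year; includes Feb 29, 1620) → Dec 20, 1619 (51 left).
−20 → Nov 30, 1619 (end of Nov, 30 days; 31 left).
−30 → Oct 31, 1619 (end of Oct, 31 days; 1 left).
−1 → Oct 30, 1619.

October 30, 1619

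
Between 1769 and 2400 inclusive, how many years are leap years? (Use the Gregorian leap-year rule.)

153

Multiples of 4 in [1769,2400]: 158.
Of those, multiples of 100: 7 (not leap unless ÷400).
Multiples of 400: 2.
Leap years = 158 − 7 + 2 = 153.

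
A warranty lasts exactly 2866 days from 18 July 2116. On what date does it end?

+365 (one year) → Jul 18, 2117 (2501 left).
+365 (one year) → Jul 18, 2118 (2136 left).
+365 (one year) → Jul 18, 2119 (1771 left).
+366 (one year; includes Feb 29, 2120) → Jul 18, 2120 (1405 left).
+365 (one year) → Jul 18, 2121 (1040 left).
+365 (one year) → Jul 18, 2122 (675 left).
+365 (one year) → Jul 18, 2123 (310 left).
Jul has 31 days: +14 → Aug 1, 2123 (296 left).
Aug has 31 days: +31 → Sep 1, 2123 (265 left).
Sep has 30 days: +30 → Oct 1, 2123 (235 left).
Oct has 31 days: +31 → Nov 1, 2123 (204 left).
Nov has 30 days: +30 → Dec 1, 2123 (174 left).
Dec has 31 days: +31 → Jan 1, 2124 (143 left).
Jan has 31 days: +31 → Feb 1, 2124 (112 left).
Feb has 29 days: +29 → Mar 1, 2124 (83 left).
Mar has 31 days: +31 → Apr 1, 2124 (52 left).
Apr has 30 days: +30 → May 1, 2124 (22 left).
+22 → May 23, 2124.

May 23, 2124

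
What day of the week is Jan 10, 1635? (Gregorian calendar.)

Doomsday rule: the anchor day for the 1600s is Tuesday. For year 35: 35÷12 = 2 r 11, and 11÷4 = 2, so 2+11+2 = 15.
Tuesday + 15 ≡ Wednesday — that's 1635's doomsday.
In January the doomsday date is Jan 3 (1635 is not a leap year).
Jan 10 is 7 days after Jan 3; 7 mod 7 = 0, so Wednesday + 0 = Wednesday.

Wednesday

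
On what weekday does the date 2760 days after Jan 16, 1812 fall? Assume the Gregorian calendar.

Saturday

First find the weekday of Jan 16, 1812. Doomsday rule: the anchor day for the 1800s is Friday. For year 12: 12÷12 = 1 r 0, and 0÷4 = 0, so 1+0+0 = 1.
Friday + 1 ≡ Saturday — that's 1812's doomsday.
In January the doomsday date is Jan 4 (1812 is a leap year (divisible by 4)).
Jan 16 is 12 days after Jan 4; 12 mod 7 = 5, so Saturday + 5 = Thursday.
2760 mod 7 = 2, so 2760 days after a Thursday is Thursday + 2 = Saturday.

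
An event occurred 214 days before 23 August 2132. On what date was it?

−23 → Jul 31, 2132 (end of Jul, 31 days; 191 left).
−31 → Jun 30, 2132 (end of Jun, 30 days; 160 left).
−30 → May 31, 2132 (end of May, 31 days; 130 left).
−31 → Apr 30, 2132 (end of Apr, 30 days; 99 left).
−30 → Mar 31, 2132 (end of Mar, 31 days; 69 left).
−31 → Feb 29, 2132 (end of Feb, 29 days; 38 left).
−29 → Jan 31, 2132 (end of Jan, 31 days; 9 left).
−9 → Jan 22, 2132.

January 22, 2132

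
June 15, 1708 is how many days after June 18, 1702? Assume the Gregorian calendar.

Jun 18, 1702 → Jun 18, 1703: 365 days.
Jun 18, 1703 → Jun 18, 1704: 366 days (Feb 29, 1704 is in that span).
Jun 18, 1704 → Jun 18, 1705: 365 days.
Jun 18, 1705 → Jun 18, 1706: 365 days.
Jun 18, 1706 → Jun 18, 1707: 365 days.
Jun 18, 1707 → Jul 18, 1707: 30 days (June has 30).
Jul 18, 1707 → Aug 18, 1707: 31 days (July has 31).
Aug 18, 1707 → Sep 18, 1707: 31 days (August has 31).
Sep 18, 1707 → Oct 18, 1707: 30 days (September has 30).
Oct 18, 1707 → Nov 18, 1707: 31 days (October has 31).
Nov 18, 1707 → Dec 18, 1707: 30 days (November has 30).
Dec 18, 1707 → Jan 18, 1708: 31 days (December has 31).
Jan 18, 1708 → Feb 18, 1708: 31 days (January has 31).
Feb 18, 1708 → Mar 18, 1708: 29 days (February has 29).
Mar 18, 1708 → Apr 18, 1708: 31 days (March has 31).
Apr 18, 1708 → May 18, 1708: 30 days (April has 30).
May 18, 1708 → Jun 15, 1708: 28 days.
Total: 2189 days.

2189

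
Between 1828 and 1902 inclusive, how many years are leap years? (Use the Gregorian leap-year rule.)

Multiples of 4 in [1828,1902]: 19.
Of those, multiples of 100: 1 (not leap unless ÷400).
Multiples of 400: 0.
Leap years = 19 − 1 + 0 = 18.

18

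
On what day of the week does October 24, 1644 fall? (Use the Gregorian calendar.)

Monday

Doomsday rule: the anchor day for the 1600s is Tuesday. For year 44: 44÷12 = 3 r 8, and 8÷4 = 2, so 3+8+2 = 13.
Tuesday + 13 ≡ Monday — that's 1644's doomsday.
In October the doomsday date is Oct 10.
Oct 24 is 14 days after Oct 10; 14 mod 7 = 0, so Monday + 0 = Monday.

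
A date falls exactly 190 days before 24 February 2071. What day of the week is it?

First find the weekday of Feb 24, 2071. Doomsday rule: the anchor day for the 2000s is Tuesday. For year 71: 71÷12 = 5 r 11, and 11÷4 = 2, so 5+11+2 = 18.
Tuesday + 18 ≡ Saturday — that's 2071's doomsday.
In February the doomsday date is Feb 28 (2071 is not a leap year).
Feb 24 is 4 days before Feb 28; 4 mod 7 = 4, so Saturday − 4 = Tuesday.
190 mod 7 = 1, so 190 days before a Tuesday is Tuesday − 1 = Monday.

Monday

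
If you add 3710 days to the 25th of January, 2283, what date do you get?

March 23, 2293

+365 (one year) → Jan 25, 2284 (3345 left).
+366 (one year; includes Feb 29, 2284) → Jan 25, 2285 (2979 left).
+365 (one year) → Jan 25, 2286 (2614 left).
+365 (one year) → Jan 25, 2287 (2249 left).
+365 (one year) → Jan 25, 2288 (1884 left).
+366 (one year; includes Feb 29, 2288) → Jan 25, 2289 (1518 left).
+365 (one year) → Jan 25, 2290 (1153 left).
+365 (one year) → Jan 25, 2291 (788 left).
+365 (one year) → Jan 25, 2292 (423 left).
+366 (one year; includes Feb 29, 2292) → Jan 25, 2293 (57 left).
Jan has 31 days: +7 → Feb 1, 2293 (50 left).
Feb has 28 days: +28 → Mar 1, 2293 (22 left).
+22 → Mar 23, 2293.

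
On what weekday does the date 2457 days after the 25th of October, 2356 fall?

Thursday

First find the weekday of Oct 25, 2356. Doomsday rule: the anchor day for the 2300s is Wednesday. For year 56: 56÷12 = 4 r 8, and 8÷4 = 2, so 4+8+2 = 14.
Wednesday + 14 ≡ Wednesday — that's 2356's doomsday.
In October the doomsday date is Oct 10.
Oct 25 is 15 days after Oct 10; 15 mod 7 = 1, so Wednesday + 1 = Thursday.
2457 mod 7 = 0, so 2457 days after a Thursday is Thursday + 0 = Thursday.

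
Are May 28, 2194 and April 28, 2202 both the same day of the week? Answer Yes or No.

From May 28, 2194 to Apr 28, 2202 is 2891 days.
2891 mod 7 = 0, so they are the same weekday.
(May 28, 2194 is a Wednesday; Apr 28, 2202 is a Wednesday.)

Yes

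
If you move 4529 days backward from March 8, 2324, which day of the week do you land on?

Saturday

Mar 8, 2324 is a Saturday.
4529 mod 7 = 0, so 4529 days before a Saturday is Saturday − 0 = Saturday.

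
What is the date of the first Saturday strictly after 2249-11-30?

Nov 30, 2249 is a Friday.
From Friday to the next Saturday is 1 day.
Nov 30, 2249 + 1 = Dec 1, 2249.

December 1, 2249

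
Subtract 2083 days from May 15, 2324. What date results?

September 1, 2318

−366 (one year; includes Feb 29, 2324) → May 15, 2323 (1717 left).
−365 (one year) → May 15, 2322 (1352 left).
−365 (one year) → May 15, 2321 (987 left).
−365 (one year) → May 15, 2320 (622 left).
−366 (one year; includes Feb 29, 2320) → May 15, 2319 (256 left).
−15 → Apr 30, 2319 (end of Apr, 30 days; 241 left).
−30 → Mar 31, 2319 (end of Mar, 31 days; 211 left).
−31 → Feb 28, 2319 (end of Feb, 28 days; 180 left).
−28 → Jan 31, 2319 (end of Jan, 31 days; 152 left).
−31 → Dec 31, 2318 (end of Dec, 31 days; 121 left).
−31 → Nov 30, 2318 (end of Nov, 30 days; 90 left).
−30 → Oct 31, 2318 (end of Oct, 31 days; 60 left).
−31 → Sep 30, 2318 (end of Sep, 30 days; 29 left).
−29 → Sep 1, 2318.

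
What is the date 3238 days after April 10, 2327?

+366 (one year; includes Feb 29, 2328) → Apr 10, 2328 (2872 left).
+365 (one year) → Apr 10, 2329 (2507 left).
+365 (one year) → Apr 10, 2330 (2142 left).
+365 (one year) → Apr 10, 2331 (1777 left).
+366 (one year; includes Feb 29, 2332) → Apr 10, 2332 (1411 left).
+365 (one year) → Apr 10, 2333 (1046 left).
+365 (one year) → Apr 10, 2334 (681 left).
+365 (one year) → Apr 10, 2335 (316 left).
Apr has 30 days: +21 → May 1, 2335 (295 left).
May has 31 days: +31 → Jun 1, 2335 (264 left).
Jun has 30 days: +30 → Jul 1, 2335 (234 left).
Jul has 31 days: +31 → Aug 1, 2335 (203 left).
Aug has 31 days: +31 → Sep 1, 2335 (172 left).
Sep has 30 days: +30 → Oct 1, 2335 (142 left).
Oct has 31 days: +31 → Nov 1, 2335 (111 left).
Nov has 30 days: +30 → Dec 1, 2335 (81 left).
Dec has 31 days: +31 → Jan 1, 2336 (50 left).
Jan has 31 days: +31 → Feb 1, 2336 (19 left).
+19 → Feb 20, 2336.

February 20, 2336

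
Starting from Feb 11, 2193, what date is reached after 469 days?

+365 (one year) → Feb 11, 2194 (104 left).
Feb has 28 days: +18 → Mar 1, 2194 (86 left).
Mar has 31 days: +31 → Apr 1, 2194 (55 left).
Apr has 30 days: +30 → May 1, 2194 (25 left).
+25 → May 26, 2194.

May 26, 2194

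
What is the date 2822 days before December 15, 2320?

March 25, 2313

−366 (one year; includes Feb 29, 2320) → Dec 15, 2319 (2456 left).
−365 (one year) → Dec 15, 2318 (2091 left).
−365 (one year) → Dec 15, 2317 (1726 left).
−365 (one year) → Dec 15, 2316 (1361 left).
−366 (one year; includes Feb 29, 2316) → Dec 15, 2315 (995 left).
−365 (one year) → Dec 15, 2314 (630 left).
−365 (one year) → Dec 15, 2313 (265 left).
−15 → Nov 30, 2313 (end of Nov, 30 days; 250 left).
−30 → Oct 31, 2313 (end of Oct, 31 days; 220 left).
−31 → Sep 30, 2313 (end of Sep, 30 days; 189 left).
−30 → Aug 31, 2313 (end of Aug, 31 days; 159 left).
−31 → Jul 31, 2313 (end of Jul, 31 days; 128 left).
−31 → Jun 30, 2313 (end of Jun, 30 days; 97 left).
−30 → May 31, 2313 (end of May, 31 days; 67 left).
−31 → Apr 30, 2313 (end of Apr, 30 days; 36 left).
−30 → Mar 31, 2313 (end of Mar, 31 days; 6 left).
−6 → Mar 25, 2313.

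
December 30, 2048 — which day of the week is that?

Doomsday rule: the anchor day for the 2000s is Tuesday. For year 48: 48÷12 = 4 r 0, and 0÷4 = 0, so 4+0+0 = 4.
Tuesday + 4 ≡ Saturday — that's 2048's doomsday.
In December the doomsday date is Dec 12.
Dec 30 is 18 days after Dec 12; 18 mod 7 = 4, so Saturday + 4 = Wednesday.

Wednesday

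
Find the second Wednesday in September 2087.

September 1, 2087 is a Monday.
The first Wednesday is therefore September 3 (2 days later).
The second Wednesday is 3 + 1×7 = September 10.

September 10, 2087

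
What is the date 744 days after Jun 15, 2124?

+365 (one year) → Jun 15, 2125 (379 left).
Jun has 30 days: +16 → Jul 1, 2125 (363 left).
Jul has 31 days: +31 → Aug 1, 2125 (332 left).
Aug has 31 days: +31 → Sep 1, 2125 (301 left).
Sep has 30 days: +30 → Oct 1, 2125 (271 left).
Oct has 31 days: +31 → Nov 1, 2125 (240 left).
Nov has 30 days: +30 → Dec 1, 2125 (210 left).
Dec has 31 days: +31 → Jan 1, 2126 (179 left).
Jan has 31 days: +31 → Feb 1, 2126 (148 left).
Feb has 28 days: +28 → Mar 1, 2126 (120 left).
Mar has 31 days: +31 → Apr 1, 2126 (89 left).
Apr has 30 days: +30 → May 1, 2126 (59 left).
May has 31 days: +31 → Jun 1, 2126 (28 left).
+28 → Jun 29, 2126.

June 29, 2126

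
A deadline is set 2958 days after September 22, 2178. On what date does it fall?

+365 (one year) → Sep 22, 2179 (2593 left).
+366 (one year; includes Feb 29, 2180) → Sep 22, 2180 (2227 left).
+365 (one year) → Sep 22, 2181 (1862 left).
+365 (one year) → Sep 22, 2182 (1497 left).
+365 (one year) → Sep 22, 2183 (1132 left).
+366 (one year; includes Feb 29, 2184) → Sep 22, 2184 (766 left).
+365 (one year) → Sep 22, 2185 (401 left).
+365 (one year) → Sep 22, 2186 (36 left).
Sep has 30 days: +9 → Oct 1, 2186 (27 left).
+27 → Oct 28, 2186.

October 28, 2186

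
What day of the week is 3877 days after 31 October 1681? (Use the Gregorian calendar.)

Oct 31, 1681 is a Friday.
3877 mod 7 = 6, so 3877 days after a Friday is Friday + 6 = Thursday.

Thursday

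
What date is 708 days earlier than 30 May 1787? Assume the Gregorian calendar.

−365 (one year) → May 30, 1786 (343 left).
−30 → Apr 30, 1786 (end of Apr, 30 days; 313 left).
−30 → Mar 31, 1786 (end of Mar, 31 days; 283 left).
−31 → Feb 28, 1786 (end of Feb, 28 days; 252 left).
−28 → Jan 31, 1786 (end of Jan, 31 days; 224 left).
−31 → Dec 31, 1785 (end of Dec, 31 days; 193 left).
−31 → Nov 30, 1785 (end of Nov, 30 days; 162 left).
−30 → Oct 31, 1785 (end of Oct, 31 days; 132 left).
−31 → Sep 30, 1785 (end of Sep, 30 days; 101 left).
−30 → Aug 31, 1785 (end of Aug, 31 days; 71 left).
−31 → Jul 31, 1785 (end of Jul, 31 days; 40 left).
−31 → Jun 30, 1785 (end of Jun, 30 days; 9 left).
−9 → Jun 21, 1785.

June 21, 1785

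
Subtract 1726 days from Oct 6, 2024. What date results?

January 15, 2020

−366 (one year; includes Feb 29, 2024) → Oct 6, 2023 (1360 left).
−365 (one year) → Oct 6, 2022 (995 left).
−365 (one year) → Oct 6, 2021 (630 left).
−365 (one year) → Oct 6, 2020 (265 left).
−6 → Sep 30, 2020 (end of Sep, 30 days; 259 left).
−30 → Aug 31, 2020 (end of Aug, 31 days; 229 left).
−31 → Jul 31, 2020 (end of Jul, 31 days; 198 left).
−31 → Jun 30, 2020 (end of Jun, 30 days; 167 left).
−30 → May 31, 2020 (end of May, 31 days; 137 left).
−31 → Apr 30, 2020 (end of Apr, 30 days; 106 left).
−30 → Mar 31, 2020 (end of Mar, 31 days; 76 left).
−31 → Feb 29, 2020 (end of Feb, 29 days; 45 left).
−29 → Jan 31, 2020 (end of Jan, 31 days; 16 left).
−16 → Jan 15, 2020.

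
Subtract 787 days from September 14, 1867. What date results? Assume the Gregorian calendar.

July 19, 1865

−365 (one year) → Sep 14, 1866 (422 left).
−365 (one year) → Sep 14, 1865 (57 left).
−14 → Aug 31, 1865 (end of Aug, 31 days; 43 left).
−31 → Jul 31, 1865 (end of Jul, 31 days; 12 left).
−12 → Jul 19, 1865.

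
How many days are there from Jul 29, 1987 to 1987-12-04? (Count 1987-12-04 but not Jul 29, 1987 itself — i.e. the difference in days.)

128

Jul 29, 1987 → Aug 29, 1987: 31 days (July has 31).
Aug 29, 1987 → Sep 29, 1987: 31 days (August has 31).
Sep 29, 1987 → Oct 29, 1987: 30 days (September has 30).
Oct 29, 1987 → Nov 29, 1987: 31 days (October has 31).
Nov 29, 1987 → Dec 4, 1987: 5 days.
Total: 128 days.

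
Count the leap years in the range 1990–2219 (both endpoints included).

Multiples of 4 in [1990,2219]: 57.
Of those, multiples of 100: 3 (not leap unless ÷400).
Multiples of 400: 1.
Leap years = 57 − 3 + 1 = 55.

55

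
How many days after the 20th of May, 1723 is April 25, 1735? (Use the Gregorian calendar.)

May 20, 1723 → May 20, 1724: 366 days (Feb 29, 1724 is in that span).
May 20, 1724 → May 20, 1725: 365 days.
May 20, 1725 → May 20, 1726: 365 days.
May 20, 1726 → May 20, 1727: 365 days.
May 20, 1727 → May 20, 1728: 366 days (Feb 29, 1728 is in that span).
May 20, 1728 → May 20, 1729: 365 days.
May 20, 1729 → May 20, 1730: 365 days.
May 20, 1730 → May 20, 1731: 365 days.
May 20, 1731 → May 20, 1732: 366 days (Feb 29, 1732 is in that span).
May 20, 1732 → May 20, 1733: 365 days.
May 20, 1733 → May 20, 1734: 365 days.
May 20, 1734 → Jun 20, 1734: 31 days (May has 31).
Jun 20, 1734 → Jul 20, 1734: 30 days (June has 30).
Jul 20, 1734 → Aug 20, 1734: 31 days (July has 31).
Aug 20, 1734 → Sep 20, 1734: 31 days (August has 31).
Sep 20, 1734 → Oct 20, 1734: 30 days (September has 30).
Oct 20, 1734 → Nov 20, 1734: 31 days (October has 31).
Nov 20, 1734 → Dec 20, 1734: 30 days (November has 30).
Dec 20, 1734 → Jan 20, 1735: 31 days (December has 31).
Jan 20, 1735 → Feb 20, 1735: 31 days (January has 31).
Feb 20, 1735 → Mar 20, 1735: 28 days (February has 28).
Mar 20, 1735 → Apr 20, 1735: 31 days (March has 31).
Apr 20, 1735 → Apr 25, 1735: 5 days.
Total: 4358 days.

4358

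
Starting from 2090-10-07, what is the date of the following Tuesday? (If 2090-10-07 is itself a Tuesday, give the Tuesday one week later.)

October 10, 2090

Oct 7, 2090 is a Saturday.
From Saturday to the next Tuesday is 3 days.
Oct 7, 2090 + 3 = Oct 10, 2090.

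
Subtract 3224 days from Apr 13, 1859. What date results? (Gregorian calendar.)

June 15, 1850

−365 (one year) → Apr 13, 1858 (2859 left).
−365 (one year) → Apr 13, 1857 (2494 left).
−365 (one year) → Apr 13, 1856 (2129 left).
−366 (one year; includes Feb 29, 1856) → Apr 13, 1855 (1763 left).
−365 (one year) → Apr 13, 1854 (1398 left).
−365 (one year) → Apr 13, 1853 (1033 left).
−365 (one year) → Apr 13, 1852 (668 left).
−366 (one year; includes Feb 29, 1852) → Apr 13, 1851 (302 left).
−13 → Mar 31, 1851 (end of Mar, 31 days; 289 left).
−31 → Feb 28, 1851 (end of Feb, 28 days; 258 left).
−28 → Jan 31, 1851 (end of Jan, 31 days; 230 left).
−31 → Dec 31, 1850 (end of Dec, 31 days; 199 left).
−31 → Nov 30, 1850 (end of Nov, 30 days; 168 left).
−30 → Oct 31, 1850 (end of Oct, 31 days; 138 left).
−31 → Sep 30, 1850 (end of Sep, 30 days; 107 left).
−30 → Aug 31, 1850 (end of Aug, 31 days; 77 left).
−31 → Jul 31, 1850 (end of Jul, 31 days; 46 left).
−31 → Jun 30, 1850 (end of Jun, 30 days; 15 left).
−15 → Jun 15, 1850.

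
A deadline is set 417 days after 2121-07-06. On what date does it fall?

+365 (one year) → Jul 6, 2122 (52 left).
Jul has 31 days: +26 → Aug 1, 2122 (26 left).
+26 → Aug 27, 2122.

August 27, 2122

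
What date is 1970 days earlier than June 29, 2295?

−365 (one year) → Jun 29, 2294 (1605 left).
−365 (one year) → Jun 29, 2293 (1240 left).
−365 (one year) → Jun 29, 2292 (875 left).
−366 (one year; includes Feb 29, 2292) → Jun 29, 2291 (509 left).
−365 (one year) → Jun 29, 2290 (144 left).
−29 → May 31, 2290 (end of May, 31 days; 115 left).
−31 → Apr 30, 2290 (end of Apr, 30 days; 84 left).
−30 → Mar 31, 2290 (end of Mar, 31 days; 54 left).
−31 → Feb 28, 2290 (end of Feb, 28 days; 23 left).
−23 → Feb 5, 2290.

February 5, 2290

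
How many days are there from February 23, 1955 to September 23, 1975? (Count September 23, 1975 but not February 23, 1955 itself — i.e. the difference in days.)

Feb 23, 1955 → Feb 23, 1956: 365 days.
Feb 23, 1956 → Feb 23, 1957: 366 days (Feb 29, 1956 is in that span).
Feb 23, 1957 → Feb 23, 1958: 365 days.
Feb 23, 1958 → Feb 23, 1959: 365 days.
Feb 23, 1959 → Feb 23, 1960: 365 days.
Feb 23, 1960 → Feb 23, 1961: 366 days (Feb 29, 1960 is in that span).
Feb 23, 1961 → Feb 23, 1962: 365 days.
Feb 23, 1962 → Feb 23, 1963: 365 days.
Feb 23, 1963 → Feb 23, 1964: 365 days.
Feb 23, 1964 → Feb 23, 1965: 366 days (Feb 29, 1964 is in that span).
Feb 23, 1965 → Feb 23, 1966: 365 days.
Feb 23, 1966 → Feb 23, 1967: 365 days.
Feb 23, 1967 → Feb 23, 1968: 365 days.
Feb 23, 1968 → Feb 23, 1969: 366 days (Feb 29, 1968 is in that span).
Feb 23, 1969 → Feb 23, 1970: 365 days.
Feb 23, 1970 → Feb 23, 1971: 365 days.
Feb 23, 1971 → Feb 23, 1972: 365 days.
Feb 23, 1972 → Feb 23, 1973: 366 days (Feb 29, 1972 is in that span).
Feb 23, 1973 → Feb 23, 1974: 365 days.
Feb 23, 1974 → Feb 23, 1975: 365 days.
Feb 23, 1975 → Mar 23, 1975: 28 days (February has 28).
Mar 23, 1975 → Apr 23, 1975: 31 days (March has 31).
Apr 23, 1975 → May 23, 1975: 30 days (April has 30).
May 23, 1975 → Jun 23, 1975: 31 days (May has 31).
Jun 23, 1975 → Jul 23, 1975: 30 days (June has 30).
Jul 23, 1975 → Aug 23, 1975: 31 days (July has 31).
Aug 23, 1975 → Sep 23, 1975: 31 days.
Total: 7517 days.

7517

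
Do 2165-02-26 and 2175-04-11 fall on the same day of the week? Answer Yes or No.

Yes

From Feb 26, 2165 to Apr 11, 2175 is 3696 days.
3696 mod 7 = 0, so they are the same weekday.
(Feb 26, 2165 is a Tuesday; Apr 11, 2175 is a Tuesday.)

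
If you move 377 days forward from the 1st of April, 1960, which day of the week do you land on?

First find the weekday of Apr 1, 1960. Doomsday rule: the anchor day for the 1900s is Wednesday. For year 60: 60÷12 = 5 r 0, and 0÷4 = 0, so 5+0+0 = 5.
Wednesday + 5 ≡ Monday — that's 1960's doomsday.
In April the doomsday date is Apr 4.
Apr 1 is 3 days before Apr 4; 3 mod 7 = 3, so Monday − 3 = Friday.
377 mod 7 = 6, so 377 days after a Friday is Friday + 6 = Thursday.

Thursday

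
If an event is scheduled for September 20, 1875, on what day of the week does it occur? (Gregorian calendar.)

January 1, 1875 is a Friday.
Jan 1, 1875 → Feb 1, 1875: 31 days (January has 31).
Feb 1, 1875 → Mar 1, 1875: 28 days (February has 28).
Mar 1, 1875 → Apr 1, 1875: 31 days (March has 31).
Apr 1, 1875 → May 1, 1875: 30 days (April has 30).
May 1, 1875 → Jun 1, 1875: 31 days (May has 31).
Jun 1, 1875 → Jul 1, 1875: 30 days (June has 30).
Jul 1, 1875 → Aug 1, 1875: 31 days (July has 31).
Aug 1, 1875 → Sep 1, 1875: 31 days (August has 31).
Sep 1, 1875 → Sep 20, 1875: 19 days.
Total: 262 days.
262 mod 7 = 3, so Friday + 3 = Monday.

Monday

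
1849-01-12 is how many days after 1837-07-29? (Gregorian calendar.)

4185

Jul 29, 1837 → Jul 29, 1838: 365 days.
Jul 29, 1838 → Jul 29, 1839: 365 days.
Jul 29, 1839 → Jul 29, 1840: 366 days (Feb 29, 1840 is in that span).
Jul 29, 1840 → Jul 29, 1841: 365 days.
Jul 29, 1841 → Jul 29, 1842: 365 days.
Jul 29, 1842 → Jul 29, 1843: 365 days.
Jul 29, 1843 → Jul 29, 1844: 366 days (Feb 29, 1844 is in that span).
Jul 29, 1844 → Jul 29, 1845: 365 days.
Jul 29, 1845 → Jul 29, 1846: 365 days.
Jul 29, 1846 → Jul 29, 1847: 365 days.
Jul 29, 1847 → Jul 29, 1848: 366 days (Feb 29, 1848 is in that span).
Jul 29, 1848 → Aug 29, 1848: 31 days (July has 31).
Aug 29, 1848 → Sep 29, 1848: 31 days (August has 31).
Sep 29, 1848 → Oct 29, 1848: 30 days (September has 30).
Oct 29, 1848 → Nov 29, 1848: 31 days (October has 31).
Nov 29, 1848 → Dec 29, 1848: 30 days (November has 30).
Dec 29, 1848 → Jan 12, 1849: 14 days.
Total: 4185 days.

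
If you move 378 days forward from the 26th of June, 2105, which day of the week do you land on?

Jun 26, 2105 is a Friday.
378 mod 7 = 0, so 378 days after a Friday is Friday + 0 = Friday.

Friday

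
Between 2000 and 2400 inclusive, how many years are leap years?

98

Multiples of 4 in [2000,2400]: 101.
Of those, multiples of 100: 5 (not leap unless ÷400).
Multiples of 400: 2.
Leap years = 101 − 5 + 2 = 98.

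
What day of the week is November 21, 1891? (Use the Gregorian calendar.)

Doomsday rule: the anchor day for the 1800s is Friday. For year 91: 91÷12 = 7 r 7, and 7÷4 = 1, so 7+7+1 = 15.
Friday + 15 ≡ Saturday — that's 1891's doomsday.
In November the doomsday date is Nov 7.
Nov 21 is 14 days after Nov 7; 14 mod 7 = 0, so Saturday + 0 = Saturday.

Saturday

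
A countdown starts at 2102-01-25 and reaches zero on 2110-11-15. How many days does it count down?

3216

Jan 25, 2102 → Jan 25, 2103: 365 days.
Jan 25, 2103 → Jan 25, 2104: 365 days.
Jan 25, 2104 → Jan 25, 2105: 366 days (Feb 29, 2104 is in that span).
Jan 25, 2105 → Jan 25, 2106: 365 days.
Jan 25, 2106 → Jan 25, 2107: 365 days.
Jan 25, 2107 → Jan 25, 2108: 365 days.
Jan 25, 2108 → Jan 25, 2109: 366 days (Feb 29, 2108 is in that span).
Jan 25, 2109 → Jan 25, 2110: 365 days.
Jan 25, 2110 → Feb 25, 2110: 31 days (January has 31).
Feb 25, 2110 → Mar 25, 2110: 28 days (February has 28).
Mar 25, 2110 → Apr 25, 2110: 31 days (March has 31).
Apr 25, 2110 → May 25, 2110: 30 days (April has 30).
May 25, 2110 → Jun 25, 2110: 31 days (May has 31).
Jun 25, 2110 → Jul 25, 2110: 30 days (June has 30).
Jul 25, 2110 → Aug 25, 2110: 31 days (July has 31).
Aug 25, 2110 → Sep 25, 2110: 31 days (August has 31).
Sep 25, 2110 → Oct 25, 2110: 30 days (September has 30).
Oct 25, 2110 → Nov 15, 2110: 21 days.
Total: 3216 days.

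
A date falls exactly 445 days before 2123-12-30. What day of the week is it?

Dec 30, 2123 is a Thursday.
445 mod 7 = 4, so 445 days before a Thursday is Thursday − 4 = Sunday.

Sunday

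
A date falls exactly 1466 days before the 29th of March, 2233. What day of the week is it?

First find the weekday of Mar 29, 2233. Doomsday rule: the anchor day for the 2200s is Friday. For year 33: 33÷12 = 2 r 9, and 9÷4 = 2, so 2+9+2 = 13.
Friday + 13 ≡ Thursday — that's 2233's doomsday.
In March the doomsday date is Mar 14.
Mar 29 is 15 days after Mar 14; 15 mod 7 = 1, so Thursday + 1 = Friday.
1466 mod 7 = 3, so 1466 days before a Friday is Friday − 3 = Tuesday.

Tuesday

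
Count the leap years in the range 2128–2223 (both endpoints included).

23

Multiples of 4 in [2128,2223]: 24.
Of those, multiples of 100: 1 (not leap unless ÷400).
Multiples of 400: 0.
Leap years = 24 − 1 + 0 = 23.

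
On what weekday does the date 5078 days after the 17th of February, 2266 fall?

First find the weekday of Feb 17, 2266. Doomsday rule: the anchor day for the 2200s is Friday. For year 66: 66÷12 = 5 r 6, and 6÷4 = 1, so 5+6+1 = 12.
Friday + 12 ≡ Wednesday — that's 2266's doomsday.
In February the doomsday date is Feb 28 (2266 is not a leap year).
Feb 17 is 11 days before Feb 28; 11 mod 7 = 4, so Wednesday − 4 = Saturday.
5078 mod 7 = 3, so 5078 days after a Saturday is Saturday + 3 = Tuesday.

Tuesday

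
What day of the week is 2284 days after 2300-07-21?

Monday

Jul 21, 2300 is a Saturday.
2284 mod 7 = 2, so 2284 days after a Saturday is Saturday + 2 = Monday.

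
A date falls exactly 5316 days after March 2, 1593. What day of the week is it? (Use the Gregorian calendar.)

Friday

Mar 2, 1593 is a Tuesday.
5316 mod 7 = 3, so 5316 days after a Tuesday is Tuesday + 3 = Friday.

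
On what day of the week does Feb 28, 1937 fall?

January 1, 1937 is a Friday.
Jan 1, 1937 → Feb 1, 1937: 31 days (January has 31).
Feb 1, 1937 → Feb 28, 1937: 27 days.
Total: 58 days.
58 mod 7 = 2, so Friday + 2 = Sunday.

Sunday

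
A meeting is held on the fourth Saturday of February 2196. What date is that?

February 27, 2196

February 1, 2196 is a Monday.
The first Saturday is therefore February 6 (5 days later).
The fourth Saturday is 6 + 3×7 = February 27.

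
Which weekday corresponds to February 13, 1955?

Doomsday rule: the anchor day for the 1900s is Wednesday. For year 55: 55÷12 = 4 r 7, and 7÷4 = 1, so 4+7+1 = 12.
Wednesday + 12 ≡ Monday — that's 1955's doomsday.
In February the doomsday date is Feb 28 (1955 is not a leap year).
Feb 13 is 15 days before Feb 28; 15 mod 7 = 1, so Monday − 1 = Sunday.

Sunday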